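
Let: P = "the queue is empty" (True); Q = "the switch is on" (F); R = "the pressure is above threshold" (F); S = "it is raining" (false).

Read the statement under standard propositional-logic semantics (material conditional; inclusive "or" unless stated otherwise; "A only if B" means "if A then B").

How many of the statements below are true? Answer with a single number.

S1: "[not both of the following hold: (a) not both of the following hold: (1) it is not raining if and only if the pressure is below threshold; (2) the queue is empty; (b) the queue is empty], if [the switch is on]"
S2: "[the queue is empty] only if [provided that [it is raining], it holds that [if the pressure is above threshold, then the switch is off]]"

S1: This is Q -> (((~S <-> ~R) nand P) nand P).

~S = ~F = T
~R = ~F = T
~S <-> ~R = T <-> T = T
(~S <-> ~R) nand P = T nand T = F
((~S <-> ~R) nand P) nand P = F nand T = T
Q -> (((~S <-> ~R) nand P) nand P) = F -> T = T
So S1 is true.

S2: This is P -> (S -> (R -> ~Q)).

~Q = ~F = T
R -> ~Q = F -> T = T
S -> (R -> ~Q) = F -> T = T
P -> (S -> (R -> ~Q)) = T -> T = T
Thus S2 is true.

2 of the 2 statements are true.

2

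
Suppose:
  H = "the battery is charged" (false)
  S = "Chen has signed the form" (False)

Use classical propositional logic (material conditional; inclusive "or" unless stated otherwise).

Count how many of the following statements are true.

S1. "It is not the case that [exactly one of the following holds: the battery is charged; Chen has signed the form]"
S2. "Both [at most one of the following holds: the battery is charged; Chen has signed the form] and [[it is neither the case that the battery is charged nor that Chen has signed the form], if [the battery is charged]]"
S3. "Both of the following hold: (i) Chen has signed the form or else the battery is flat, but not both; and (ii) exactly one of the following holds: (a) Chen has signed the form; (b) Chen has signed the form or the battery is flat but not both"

3

S1: Parsed as ¬(H ⊕ S)

H ⊕ S = F ⊕ F = F
¬(H ⊕ S) = ¬F = T
Thus S1 is true.

S2: This is (H ↑ S) ∧ (H → (H ↓ S)).

H ↑ S = F ↑ F = T
H ↓ S = F ↓ F = T
H → (H ↓ S) = F → T = T
(H ↑ S) ∧ (H → (H ↓ S)) = T ∧ T = T
So S2 is true.

S3: Formalization: (S ⊕ ¬H) ∧ (S ⊕ (S ⊕ ¬H))

¬H = ¬F = T
S ⊕ ¬H = F ⊕ T = T
¬H = ¬F = T
S ⊕ ¬H = F ⊕ T = T
S ⊕ (S ⊕ ¬H) = F ⊕ T = T
(S ⊕ ¬H) ∧ (S ⊕ (S ⊕ ¬H)) = T ∧ T = T
Hence S3 is true.

Count: 3.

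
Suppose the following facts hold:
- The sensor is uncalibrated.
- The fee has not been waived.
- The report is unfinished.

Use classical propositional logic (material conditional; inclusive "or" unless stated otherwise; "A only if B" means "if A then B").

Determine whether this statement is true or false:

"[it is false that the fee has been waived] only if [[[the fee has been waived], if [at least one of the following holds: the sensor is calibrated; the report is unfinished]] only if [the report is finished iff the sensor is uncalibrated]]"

Let P = "the fee has been waived" (F), N = "the sensor is calibrated" (F), K = "the report is finished" (F).
Parsed as ~P -> (((N | ~K) -> P) -> (K <-> ~N))

~P = ~F = T
~K = ~F = T
N | ~K = F | T = T
(N | ~K) -> P = T -> F = F
~N = ~F = T
K <-> ~N = F <-> T = F
((N | ~K) -> P) -> (K <-> ~N) = F -> F = T
~P -> (((N | ~K) -> P) -> (K <-> ~N)) = T -> T = T

True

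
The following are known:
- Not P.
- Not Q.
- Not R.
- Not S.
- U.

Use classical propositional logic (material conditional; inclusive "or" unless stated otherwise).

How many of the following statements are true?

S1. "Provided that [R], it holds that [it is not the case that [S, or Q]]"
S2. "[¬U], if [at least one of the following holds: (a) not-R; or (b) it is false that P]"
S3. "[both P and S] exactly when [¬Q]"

1

S1: Formalization: R -> ~(S | Q)

S | Q = F | F = F
~(S | Q) = ~F = T
R -> ~(S | Q) = F -> T = T
So S1 is true.

S2: This is (~R | ~P) -> ~U.

~R = ~F = T
~P = ~F = T
~R | ~P = T | T = T
~U = ~T = F
(~R | ~P) -> ~U = T -> F = F
Thus S2 is false.

S3: In symbols: (P & S) <-> ~Q

P & S = F & F = F
~Q = ~F = T
(P & S) <-> ~Q = F <-> T = F
So S3 is false.

True statements: 1 (S1).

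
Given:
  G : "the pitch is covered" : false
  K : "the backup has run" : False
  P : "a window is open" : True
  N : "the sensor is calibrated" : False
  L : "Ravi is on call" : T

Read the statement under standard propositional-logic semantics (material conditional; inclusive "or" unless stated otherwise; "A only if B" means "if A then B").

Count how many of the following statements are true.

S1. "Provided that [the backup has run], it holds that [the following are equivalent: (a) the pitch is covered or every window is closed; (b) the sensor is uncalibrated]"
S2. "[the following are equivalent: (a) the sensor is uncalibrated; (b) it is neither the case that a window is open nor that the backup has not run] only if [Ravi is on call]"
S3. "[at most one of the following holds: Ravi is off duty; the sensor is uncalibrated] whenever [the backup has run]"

3

S1: This is K -> ((G | ~P) <-> ~N).

~P = ~T = F
G | ~P = F | F = F
~N = ~F = T
(G | ~P) <-> ~N = F <-> T = F
K -> ((G | ~P) <-> ~N) = F -> F = T
Thus S1 is true.

S2: In symbols: (~N <-> (P nor ~K)) -> L

~N = ~F = T
~K = ~F = T
P nor ~K = T nor T = F
~N <-> (P nor ~K) = T <-> F = F
(~N <-> (P nor ~K)) -> L = F -> T = T
So S2 is true.

S3: Parsed as K -> (~L nand ~N)

~L = ~T = F
~N = ~F = T
~L nand ~N = F nand T = T
K -> (~L nand ~N) = F -> T = T
Hence S3 is true.

3 of the 3 statements are true (S1, S2, S3).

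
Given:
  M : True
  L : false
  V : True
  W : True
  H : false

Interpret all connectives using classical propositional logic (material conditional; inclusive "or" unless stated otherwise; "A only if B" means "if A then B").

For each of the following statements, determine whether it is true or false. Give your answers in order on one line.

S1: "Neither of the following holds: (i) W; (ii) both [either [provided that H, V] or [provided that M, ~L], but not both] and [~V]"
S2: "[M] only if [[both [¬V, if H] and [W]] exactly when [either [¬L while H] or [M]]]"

S1 False / S2 True

S1: Formalization: W nor (((H -> V) xor (M -> ~L)) & ~V)

H -> V = F -> T = T
~L = ~F = T
M -> ~L = T -> T = T
(H -> V) xor (M -> ~L) = T xor T = F
~V = ~T = F
((H -> V) xor (M -> ~L)) & ~V = F & F = F
W nor (((H -> V) xor (M -> ~L)) & ~V) = T nor F = F
Thus S1 is false.

S2: Parsed as M -> (((H -> ~V) & W) <-> ((~L & H) | M))

~V = ~T = F
H -> ~V = F -> F = T
(H -> ~V) & W = T & T = T
~L = ~F = T
~L & H = T & F = F
(~L & H) | M = F | T = T
((H -> ~V) & W) <-> ((~L & H) | M) = T <-> T = T
M -> (((H -> ~V) & W) <-> ((~L & H) | M)) = T -> T = T
Hence S2 is true.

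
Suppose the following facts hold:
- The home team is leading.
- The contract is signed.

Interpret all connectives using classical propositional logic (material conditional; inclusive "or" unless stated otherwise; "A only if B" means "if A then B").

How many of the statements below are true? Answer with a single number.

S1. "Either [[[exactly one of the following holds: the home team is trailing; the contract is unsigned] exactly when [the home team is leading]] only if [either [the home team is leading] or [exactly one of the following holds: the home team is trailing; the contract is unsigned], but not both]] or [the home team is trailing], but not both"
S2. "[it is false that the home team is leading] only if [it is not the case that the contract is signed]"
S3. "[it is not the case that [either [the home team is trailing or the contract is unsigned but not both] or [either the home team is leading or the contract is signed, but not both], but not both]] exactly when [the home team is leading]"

Let P = "the home team is leading" (T), Q = "the contract is signed" (T).

S1: In symbols: (((~P xor ~Q) <-> P) -> (P xor (~P xor ~Q))) xor ~P

~P = ~T = F
~Q = ~T = F
~P xor ~Q = F xor F = F
(~P xor ~Q) <-> P = F <-> T = F
~P = ~T = F
~Q = ~T = F
~P xor ~Q = F xor F = F
P xor (~P xor ~Q) = T xor F = T
((~P xor ~Q) <-> P) -> (P xor (~P xor ~Q)) = F -> T = T
~P = ~T = F
(((~P xor ~Q) <-> P) -> (P xor (~P xor ~Q))) xor ~P = T xor F = T
Thus S1 is true.

S2: This is ~P -> ~Q.

~P = ~T = F
~Q = ~T = F
~P -> ~Q = F -> F = T
Hence S2 is true.

S3: This is ~((~P xor ~Q) xor (P xor Q)) <-> P.

~P = ~T = F
~Q = ~T = F
~P xor ~Q = F xor F = F
P xor Q = T xor T = F
(~P xor ~Q) xor (P xor Q) = F xor F = F
~((~P xor ~Q) xor (P xor Q)) = ~F = T
~((~P xor ~Q) xor (P xor Q)) <-> P = T <-> T = T
Thus S3 is true.

True statements: 3.

3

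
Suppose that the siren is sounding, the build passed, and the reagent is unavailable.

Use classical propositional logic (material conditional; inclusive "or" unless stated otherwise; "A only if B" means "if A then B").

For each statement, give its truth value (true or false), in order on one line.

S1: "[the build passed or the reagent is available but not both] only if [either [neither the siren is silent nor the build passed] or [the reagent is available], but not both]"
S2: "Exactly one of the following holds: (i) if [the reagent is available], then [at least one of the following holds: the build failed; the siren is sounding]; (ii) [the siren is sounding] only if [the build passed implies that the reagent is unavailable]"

Let M = "the build passed" (True), P = "the reagent is available" (False), K = "the siren is sounding" (True).

S1: Parsed as (M xor P) -> ((not K nor M) xor P)

M xor P = True xor False = True
not K = not True = False
not K nor M = False nor True = False
(not K nor M) xor P = False xor False = False
(M xor P) -> ((not K nor M) xor P) = True -> False = False
Hence S1 is false.

S2: In symbols: (P -> (not M or K)) xor (K -> (M -> not P))

not M = not True = False
not M or K = False or True = True
P -> (not M or K) = False -> True = True
not P = not False = True
M -> not P = True -> True = True
K -> (M -> not P) = True -> True = True
(P -> (not M or K)) xor (K -> (M -> not P)) = True xor True = False
So S2 is false.

S1 False, S2 False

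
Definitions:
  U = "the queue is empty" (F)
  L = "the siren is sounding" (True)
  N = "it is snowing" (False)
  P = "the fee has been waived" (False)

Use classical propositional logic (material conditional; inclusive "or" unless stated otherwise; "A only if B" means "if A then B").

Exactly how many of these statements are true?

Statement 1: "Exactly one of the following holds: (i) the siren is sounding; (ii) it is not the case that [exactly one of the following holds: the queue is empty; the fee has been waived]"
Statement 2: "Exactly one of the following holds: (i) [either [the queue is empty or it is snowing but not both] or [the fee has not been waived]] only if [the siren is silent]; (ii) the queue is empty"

0

Statement 1: In symbols: L xor not (U xor P)

U xor P = False xor False = False
not (U xor P) = not False = True
L xor not (U xor P) = True xor True = False
Hence Statement 1 is false.

Statement 2: Parsed as (((U xor N) or not P) -> not L) xor U

U xor N = False xor False = False
not P = not False = True
(U xor N) or not P = False or True = True
not L = not True = False
((U xor N) or not P) -> not L = True -> False = False
(((U xor N) or not P) -> not L) xor U = False xor False = False
Thus Statement 2 is false.

True statements: 0 (none).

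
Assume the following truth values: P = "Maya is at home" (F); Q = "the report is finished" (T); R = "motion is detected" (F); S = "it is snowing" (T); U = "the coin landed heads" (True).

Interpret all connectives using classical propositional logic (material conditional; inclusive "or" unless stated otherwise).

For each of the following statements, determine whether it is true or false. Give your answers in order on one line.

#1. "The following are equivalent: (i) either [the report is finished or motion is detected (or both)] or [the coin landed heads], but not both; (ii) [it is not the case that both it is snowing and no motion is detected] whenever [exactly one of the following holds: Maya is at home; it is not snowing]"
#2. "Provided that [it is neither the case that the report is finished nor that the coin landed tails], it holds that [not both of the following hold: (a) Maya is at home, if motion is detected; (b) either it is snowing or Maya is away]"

#1 False / #2 True

#1: This is ((Q | R) xor U) <-> ((P xor ~S) -> (S nand ~R)).

Q | R = T | F = T
(Q | R) xor U = T xor T = F
~S = ~T = F
P xor ~S = F xor F = F
~R = ~F = T
S nand ~R = T nand T = F
(P xor ~S) -> (S nand ~R) = F -> F = T
((Q | R) xor U) <-> ((P xor ~S) -> (S nand ~R)) = F <-> T = F
So #1 is false.

#2: Formalization: (Q nor ~U) -> ((R -> P) nand (S | ~P))

~U = ~T = F
Q nor ~U = T nor F = F
R -> P = F -> F = T
~P = ~F = T
S | ~P = T | T = T
(R -> P) nand (S | ~P) = T nand T = F
(Q nor ~U) -> ((R -> P) nand (S | ~P)) = F -> F = T
Thus #2 is true.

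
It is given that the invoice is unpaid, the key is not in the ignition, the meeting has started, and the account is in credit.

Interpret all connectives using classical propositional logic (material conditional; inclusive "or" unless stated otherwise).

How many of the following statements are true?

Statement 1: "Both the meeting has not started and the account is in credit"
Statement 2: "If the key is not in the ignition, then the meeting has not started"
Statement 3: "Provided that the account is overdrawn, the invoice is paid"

1

Let W = "the meeting has started" (True), N = "the account is overdrawn" (False), L = "the key is in the ignition" (False), M = "the invoice is paid" (False).

Statement 1: Formalization: not W and not N

not W = not True = False
not N = not False = True
not W and not N = False and True = False
Thus Statement 1 is false.

Statement 2: This is not L -> not W.

not L = not False = True
not W = not True = False
not L -> not W = True -> False = False
Hence Statement 2 is false.

Statement 3: In symbols: N -> M

N -> M = False -> False = True
Hence Statement 3 is true.

Count: 1.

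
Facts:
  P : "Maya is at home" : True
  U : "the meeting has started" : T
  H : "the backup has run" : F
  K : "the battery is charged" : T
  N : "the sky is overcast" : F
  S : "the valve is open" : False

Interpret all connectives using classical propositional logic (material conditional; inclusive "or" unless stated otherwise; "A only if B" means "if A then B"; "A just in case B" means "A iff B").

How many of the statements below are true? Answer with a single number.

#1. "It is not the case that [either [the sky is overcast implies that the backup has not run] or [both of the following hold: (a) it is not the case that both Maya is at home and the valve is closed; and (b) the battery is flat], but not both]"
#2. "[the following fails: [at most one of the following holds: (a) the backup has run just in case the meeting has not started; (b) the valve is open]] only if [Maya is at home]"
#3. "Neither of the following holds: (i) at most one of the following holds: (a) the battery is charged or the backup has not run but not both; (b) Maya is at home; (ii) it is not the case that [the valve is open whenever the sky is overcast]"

#1: Formalization: not ((N -> not H) xor ((P nand not S) and not K))

not H = not False = True
N -> not H = False -> True = True
not S = not False = True
P nand not S = True nand True = False
not K = not True = False
(P nand not S) and not K = False and False = False
(N -> not H) xor ((P nand not S) and not K) = True xor False = True
not ((N -> not H) xor ((P nand not S) and not K)) = not True = False
Thus #1 is false.

#2: Formalization: not ((H iff not U) nand S) -> P

not U = not True = False
H iff not U = False iff False = True
(H iff not U) nand S = True nand False = True
not ((H iff not U) nand S) = not True = False
not ((H iff not U) nand S) -> P = False -> True = True
So #2 is true.

#3: Parsed as ((K xor not H) nand P) nor not (N -> S)

not H = not False = True
K xor not H = True xor True = False
(K xor not H) nand P = False nand True = True
N -> S = False -> False = True
not (N -> S) = not True = False
((K xor not H) nand P) nor not (N -> S) = True nor False = False
So #3 is false.

True statements: 1.

1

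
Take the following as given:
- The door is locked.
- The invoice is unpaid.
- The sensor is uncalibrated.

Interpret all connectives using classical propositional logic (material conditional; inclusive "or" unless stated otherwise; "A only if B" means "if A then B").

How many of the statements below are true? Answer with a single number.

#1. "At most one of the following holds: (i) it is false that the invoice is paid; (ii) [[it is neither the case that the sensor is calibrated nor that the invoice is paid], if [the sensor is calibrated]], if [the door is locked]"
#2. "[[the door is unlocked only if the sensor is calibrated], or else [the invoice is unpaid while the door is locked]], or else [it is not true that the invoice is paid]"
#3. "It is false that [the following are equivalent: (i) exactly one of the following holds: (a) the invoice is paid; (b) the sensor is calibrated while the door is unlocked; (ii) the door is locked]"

2

Let M = "the invoice is paid" (F), K = "the door is locked" (T), D = "the sensor is calibrated" (F).

#1: Parsed as ¬M ↑ (K → (D → (D ↓ M)))

¬M = ¬F = T
D ↓ M = F ↓ F = T
D → (D ↓ M) = F → T = T
K → (D → (D ↓ M)) = T → T = T
¬M ↑ (K → (D → (D ↓ M))) = T ↑ T = F
Hence #1 is false.

#2: In symbols: ((¬K → D) ∨ (¬M ∧ K)) ∨ ¬M

¬K = ¬T = F
¬K → D = F → F = T
¬M = ¬F = T
¬M ∧ K = T ∧ T = T
(¬K → D) ∨ (¬M ∧ K) = T ∨ T = T
¬M = ¬F = T
((¬K → D) ∨ (¬M ∧ K)) ∨ ¬M = T ∨ T = T
Thus #2 is true.

#3: In symbols: ¬((M ⊕ (D ∧ ¬K)) ↔ K)

¬K = ¬T = F
D ∧ ¬K = F ∧ F = F
M ⊕ (D ∧ ¬K) = F ⊕ F = F
(M ⊕ (D ∧ ¬K)) ↔ K = F ↔ T = F
¬((M ⊕ (D ∧ ¬K)) ↔ K) = ¬F = T
Thus #3 is true.

2 of the 3 statements are true.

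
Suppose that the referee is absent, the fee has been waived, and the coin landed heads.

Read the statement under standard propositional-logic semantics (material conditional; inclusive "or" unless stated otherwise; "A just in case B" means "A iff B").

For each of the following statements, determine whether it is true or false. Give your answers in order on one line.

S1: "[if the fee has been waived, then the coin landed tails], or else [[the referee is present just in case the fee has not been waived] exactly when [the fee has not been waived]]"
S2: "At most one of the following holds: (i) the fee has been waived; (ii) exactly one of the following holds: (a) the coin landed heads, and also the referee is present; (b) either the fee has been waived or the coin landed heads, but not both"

Let Q = "the fee has been waived" (T), R = "the coin landed heads" (T), P = "the referee is present" (F).

S1: Formalization: (Q → ¬R) ∨ ((P ↔ ¬Q) ↔ ¬Q)

¬R = ¬T = F
Q → ¬R = T → F = F
¬Q = ¬T = F
P ↔ ¬Q = F ↔ F = T
¬Q = ¬T = F
(P ↔ ¬Q) ↔ ¬Q = T ↔ F = F
(Q → ¬R) ∨ ((P ↔ ¬Q) ↔ ¬Q) = F ∨ F = F
Hence S1 is false.

S2: This is Q ↑ ((R ∧ P) ⊕ (Q ⊕ R)).

R ∧ P = T ∧ F = F
Q ⊕ R = T ⊕ T = F
(R ∧ P) ⊕ (Q ⊕ R) = F ⊕ F = F
Q ↑ ((R ∧ P) ⊕ (Q ⊕ R)) = T ↑ F = T
Thus S2 is true.

S1 false; S2 true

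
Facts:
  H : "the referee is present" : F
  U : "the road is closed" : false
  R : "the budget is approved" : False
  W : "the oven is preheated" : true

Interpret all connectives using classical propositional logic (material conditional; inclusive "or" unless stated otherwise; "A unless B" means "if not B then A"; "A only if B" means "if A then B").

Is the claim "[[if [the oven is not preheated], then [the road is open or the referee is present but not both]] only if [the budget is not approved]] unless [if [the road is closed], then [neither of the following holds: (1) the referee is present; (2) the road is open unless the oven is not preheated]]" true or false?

Formalization: ((not W -> (not U xor H)) -> not R) or (U -> (H nor (not U or not W)))

not W = not True = False
not U = not False = True
not U xor H = True xor False = True
not W -> (not U xor H) = False -> True = True
not R = not False = True
(not W -> (not U xor H)) -> not R = True -> True = True
not U = not False = True
not W = not True = False
not U or not W = True or False = True
H nor (not U or not W) = False nor True = False
U -> (H nor (not U or not W)) = False -> False = True
((not W -> (not U xor H)) -> not R) or (U -> (H nor (not U or not W))) = True or True = True

true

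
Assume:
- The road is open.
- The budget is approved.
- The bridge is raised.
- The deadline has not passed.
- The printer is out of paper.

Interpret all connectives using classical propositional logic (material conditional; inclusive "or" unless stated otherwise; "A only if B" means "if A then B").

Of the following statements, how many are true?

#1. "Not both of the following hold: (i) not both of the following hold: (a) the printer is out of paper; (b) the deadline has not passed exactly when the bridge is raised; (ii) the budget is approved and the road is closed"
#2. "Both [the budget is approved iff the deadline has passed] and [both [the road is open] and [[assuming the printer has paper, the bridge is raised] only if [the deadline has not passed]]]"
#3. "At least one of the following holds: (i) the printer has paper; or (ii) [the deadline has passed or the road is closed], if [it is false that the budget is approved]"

2

Let H = "the printer has paper" (F), D = "the deadline has passed" (F), M = "the bridge is raised" (T), L = "the budget is approved" (T), N = "the road is closed" (F).

#1: In symbols: (¬H ↑ (¬D ↔ M)) ↑ (L ∧ N)

¬H = ¬F = T
¬D = ¬F = T
¬D ↔ M = T ↔ T = T
¬H ↑ (¬D ↔ M) = T ↑ T = F
L ∧ N = T ∧ F = F
(¬H ↑ (¬D ↔ M)) ↑ (L ∧ N) = F ↑ F = T
Thus #1 is true.

#2: This is (L ↔ D) ∧ (¬N ∧ ((H → M) → ¬D)).

L ↔ D = T ↔ F = F
¬N = ¬F = T
H → M = F → T = T
¬D = ¬F = T
(H → M) → ¬D = T → T = T
¬N ∧ ((H → M) → ¬D) = T ∧ T = T
(L ↔ D) ∧ (¬N ∧ ((H → M) → ¬D)) = F ∧ T = F
Hence #2 is false.

#3: This is H ∨ (¬L → (D ∨ N)).

¬L = ¬T = F
D ∨ N = F ∨ F = F
¬L → (D ∨ N) = F → F = T
H ∨ (¬L → (D ∨ N)) = F ∨ T = T
So #3 is true.

Count: 2.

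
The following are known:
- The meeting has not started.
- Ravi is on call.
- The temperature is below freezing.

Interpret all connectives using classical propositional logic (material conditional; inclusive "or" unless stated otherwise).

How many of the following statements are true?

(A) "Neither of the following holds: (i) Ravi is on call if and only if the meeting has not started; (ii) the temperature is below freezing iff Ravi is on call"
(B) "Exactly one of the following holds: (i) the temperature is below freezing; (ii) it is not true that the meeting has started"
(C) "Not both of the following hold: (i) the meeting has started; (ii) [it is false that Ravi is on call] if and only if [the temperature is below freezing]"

1

Let W = "Ravi is on call" (T), S = "the meeting has started" (F), H = "the temperature is below freezing" (T).

(A): Parsed as (W <-> ~S) nor (H <-> W)

~S = ~F = T
W <-> ~S = T <-> T = T
H <-> W = T <-> T = T
(W <-> ~S) nor (H <-> W) = T nor T = F
Thus (A) is false.

(B): Parsed as H xor ~S

~S = ~F = T
H xor ~S = T xor T = F
Hence (B) is false.

(C): Parsed as S nand (~W <-> H)

~W = ~T = F
~W <-> H = F <-> T = F
S nand (~W <-> H) = F nand F = T
So (C) is true.

Count: 1.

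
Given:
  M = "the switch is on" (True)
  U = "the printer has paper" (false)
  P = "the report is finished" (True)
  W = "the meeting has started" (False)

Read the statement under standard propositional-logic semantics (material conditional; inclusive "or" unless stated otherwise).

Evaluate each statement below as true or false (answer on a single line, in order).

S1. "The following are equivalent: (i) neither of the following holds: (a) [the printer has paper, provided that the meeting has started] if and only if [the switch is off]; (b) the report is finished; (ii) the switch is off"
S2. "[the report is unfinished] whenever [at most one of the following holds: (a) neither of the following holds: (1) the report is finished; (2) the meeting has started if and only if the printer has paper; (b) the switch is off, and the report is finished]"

S1: Formalization: (((W -> U) <-> ~M) nor P) <-> ~M

W -> U = F -> F = T
~M = ~T = F
(W -> U) <-> ~M = T <-> F = F
((W -> U) <-> ~M) nor P = F nor T = F
~M = ~T = F
(((W -> U) <-> ~M) nor P) <-> ~M = F <-> F = T
Hence S1 is true.

S2: In symbols: ((P nor (W <-> U)) nand (~M & P)) -> ~P

W <-> U = F <-> F = T
P nor (W <-> U) = T nor T = F
~M = ~T = F
~M & P = F & T = F
(P nor (W <-> U)) nand (~M & P) = F nand F = T
~P = ~T = F
((P nor (W <-> U)) nand (~M & P)) -> ~P = T -> F = F
Thus S2 is false.

S1 True; S2 False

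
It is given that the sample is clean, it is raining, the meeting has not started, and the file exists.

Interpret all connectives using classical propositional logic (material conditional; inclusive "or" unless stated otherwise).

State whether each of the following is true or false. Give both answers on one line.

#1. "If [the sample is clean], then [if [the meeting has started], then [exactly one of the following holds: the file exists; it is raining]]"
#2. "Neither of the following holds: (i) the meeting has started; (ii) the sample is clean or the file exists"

#1 true / #2 false

Let P = "the sample is contaminated" (False), R = "the meeting has started" (False), S = "the file exists" (True), Q = "it is raining" (True).

#1: In symbols: not P -> (R -> (S xor Q))

not P = not False = True
S xor Q = True xor True = False
R -> (S xor Q) = False -> False = True
not P -> (R -> (S xor Q)) = True -> True = True
Hence #1 is true.

#2: This is R nor (not P or S).

not P = not False = True
not P or S = True or True = True
R nor (not P or S) = False nor True = False
Hence #2 is false.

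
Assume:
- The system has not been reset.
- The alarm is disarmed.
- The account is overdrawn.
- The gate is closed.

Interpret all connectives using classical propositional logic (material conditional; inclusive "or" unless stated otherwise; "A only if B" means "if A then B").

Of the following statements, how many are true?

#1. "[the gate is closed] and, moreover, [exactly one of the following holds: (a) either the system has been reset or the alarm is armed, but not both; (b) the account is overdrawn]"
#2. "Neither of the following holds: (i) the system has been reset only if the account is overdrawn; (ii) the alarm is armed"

Let S = "the gate is open" (F), P = "the system has been reset" (F), Q = "the alarm is armed" (F), R = "the account is overdrawn" (T).

#1: In symbols: ~S & ((P xor Q) xor R)

~S = ~F = T
P xor Q = F xor F = F
(P xor Q) xor R = F xor T = T
~S & ((P xor Q) xor R) = T & T = T
Hence #1 is true.

#2: This is (P -> R) nor Q.

P -> R = F -> T = T
(P -> R) nor Q = T nor F = F
Thus #2 is false.

1 of the 2 statements is true.

1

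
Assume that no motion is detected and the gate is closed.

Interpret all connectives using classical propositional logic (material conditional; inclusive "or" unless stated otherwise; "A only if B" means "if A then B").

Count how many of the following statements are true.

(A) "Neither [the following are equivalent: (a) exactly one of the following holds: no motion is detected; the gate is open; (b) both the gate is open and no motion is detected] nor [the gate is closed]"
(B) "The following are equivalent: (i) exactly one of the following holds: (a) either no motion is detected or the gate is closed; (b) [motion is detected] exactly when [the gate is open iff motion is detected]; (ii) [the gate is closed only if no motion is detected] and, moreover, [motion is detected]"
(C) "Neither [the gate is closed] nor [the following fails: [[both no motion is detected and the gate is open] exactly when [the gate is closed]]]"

0

Let P = "motion is detected" (F), Q = "the gate is open" (F).

(A): Formalization: ((~P xor Q) <-> (Q & ~P)) nor ~Q

~P = ~F = T
~P xor Q = T xor F = T
~P = ~F = T
Q & ~P = F & T = F
(~P xor Q) <-> (Q & ~P) = T <-> F = F
~Q = ~F = T
((~P xor Q) <-> (Q & ~P)) nor ~Q = F nor T = F
Hence (A) is false.

(B): In symbols: ((~P | ~Q) xor (P <-> (Q <-> P))) <-> ((~Q -> ~P) & P)

~P = ~F = T
~Q = ~F = T
~P | ~Q = T | T = T
Q <-> P = F <-> F = T
P <-> (Q <-> P) = F <-> T = F
(~P | ~Q) xor (P <-> (Q <-> P)) = T xor F = T
~Q = ~F = T
~P = ~F = T
~Q -> ~P = T -> T = T
(~Q -> ~P) & P = T & F = F
((~P | ~Q) xor (P <-> (Q <-> P))) <-> ((~Q -> ~P) & P) = T <-> F = F
So (B) is false.

(C): This is ~Q nor ~((~P & Q) <-> ~Q).

~Q = ~F = T
~P = ~F = T
~P & Q = T & F = F
~Q = ~F = T
(~P & Q) <-> ~Q = F <-> T = F
~((~P & Q) <-> ~Q) = ~F = T
~Q nor ~((~P & Q) <-> ~Q) = T nor T = F
Hence (C) is false.

0 of the 3 statements are true (none).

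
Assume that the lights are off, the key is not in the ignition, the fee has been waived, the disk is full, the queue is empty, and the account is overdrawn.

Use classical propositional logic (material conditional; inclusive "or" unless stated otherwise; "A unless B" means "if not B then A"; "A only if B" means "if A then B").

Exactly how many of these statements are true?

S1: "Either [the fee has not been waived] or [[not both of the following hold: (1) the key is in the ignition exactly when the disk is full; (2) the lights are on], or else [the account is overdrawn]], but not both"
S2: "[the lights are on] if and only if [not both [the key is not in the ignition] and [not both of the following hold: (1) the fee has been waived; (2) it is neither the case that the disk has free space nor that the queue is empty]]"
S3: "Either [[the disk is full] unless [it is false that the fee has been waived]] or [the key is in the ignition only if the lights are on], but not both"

2

Let R = "the fee has been waived" (T), Q = "the key is in the ignition" (F), S = "the disk is full" (T), P = "the lights are on" (F), V = "the account is overdrawn" (T), U = "the queue is empty" (T).

S1: Formalization: ¬R ⊕ (((Q ↔ S) ↑ P) ∨ V)

¬R = ¬T = F
Q ↔ S = F ↔ T = F
(Q ↔ S) ↑ P = F ↑ F = T
((Q ↔ S) ↑ P) ∨ V = T ∨ T = T
¬R ⊕ (((Q ↔ S) ↑ P) ∨ V) = F ⊕ T = T
Thus S1 is true.

S2: Parsed as P ↔ (¬Q ↑ (R ↑ (¬S ↓ U)))

¬Q = ¬F = T
¬S = ¬T = F
¬S ↓ U = F ↓ T = F
R ↑ (¬S ↓ U) = T ↑ F = T
¬Q ↑ (R ↑ (¬S ↓ U)) = T ↑ T = F
P ↔ (¬Q ↑ (R ↑ (¬S ↓ U))) = F ↔ F = T
Hence S2 is true.

S3: Formalization: (S ∨ ¬R) ⊕ (Q → P)

¬R = ¬T = F
S ∨ ¬R = T ∨ F = T
Q → P = F → F = T
(S ∨ ¬R) ⊕ (Q → P) = T ⊕ T = F
Hence S3 is false.

True statements: 2 (S1, S2).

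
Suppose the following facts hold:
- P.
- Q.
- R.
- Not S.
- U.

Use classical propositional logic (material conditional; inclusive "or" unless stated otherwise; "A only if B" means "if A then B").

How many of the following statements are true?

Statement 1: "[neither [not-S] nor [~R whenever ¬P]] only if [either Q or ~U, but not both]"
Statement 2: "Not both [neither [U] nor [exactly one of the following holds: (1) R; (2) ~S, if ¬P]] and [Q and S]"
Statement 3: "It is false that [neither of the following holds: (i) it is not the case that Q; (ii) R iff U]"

Statement 1: This is (¬S ↓ (¬P → ¬R)) → (Q ⊕ ¬U).

¬S = ¬F = T
¬P = ¬T = F
¬R = ¬T = F
¬P → ¬R = F → F = T
¬S ↓ (¬P → ¬R) = T ↓ T = F
¬U = ¬T = F
Q ⊕ ¬U = T ⊕ F = T
(¬S ↓ (¬P → ¬R)) → (Q ⊕ ¬U) = F → T = T
Hence Statement 1 is true.

Statement 2: Parsed as (U ↓ (R ⊕ (¬P → ¬S))) ↑ (Q ∧ S)

¬P = ¬T = F
¬S = ¬F = T
¬P → ¬S = F → T = T
R ⊕ (¬P → ¬S) = T ⊕ T = F
U ↓ (R ⊕ (¬P → ¬S)) = T ↓ F = F
Q ∧ S = T ∧ F = F
(U ↓ (R ⊕ (¬P → ¬S))) ↑ (Q ∧ S) = F ↑ F = T
So Statement 2 is true.

Statement 3: Formalization: ¬(¬Q ↓ (R ↔ U))

¬Q = ¬T = F
R ↔ U = T ↔ T = T
¬Q ↓ (R ↔ U) = F ↓ T = F
¬(¬Q ↓ (R ↔ U)) = ¬F = T
Thus Statement 3 is true.

Count: 3.

3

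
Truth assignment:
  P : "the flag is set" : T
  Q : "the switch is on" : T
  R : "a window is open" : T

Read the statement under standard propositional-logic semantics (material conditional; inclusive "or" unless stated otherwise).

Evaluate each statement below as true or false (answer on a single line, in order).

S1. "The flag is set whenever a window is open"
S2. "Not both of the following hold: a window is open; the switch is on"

S1 true, S2 false

S1: This is R → P.

R → P = T → T = T
So S1 is true.

S2: This is R ↑ Q.

R ↑ Q = T ↑ T = F
Thus S2 is false.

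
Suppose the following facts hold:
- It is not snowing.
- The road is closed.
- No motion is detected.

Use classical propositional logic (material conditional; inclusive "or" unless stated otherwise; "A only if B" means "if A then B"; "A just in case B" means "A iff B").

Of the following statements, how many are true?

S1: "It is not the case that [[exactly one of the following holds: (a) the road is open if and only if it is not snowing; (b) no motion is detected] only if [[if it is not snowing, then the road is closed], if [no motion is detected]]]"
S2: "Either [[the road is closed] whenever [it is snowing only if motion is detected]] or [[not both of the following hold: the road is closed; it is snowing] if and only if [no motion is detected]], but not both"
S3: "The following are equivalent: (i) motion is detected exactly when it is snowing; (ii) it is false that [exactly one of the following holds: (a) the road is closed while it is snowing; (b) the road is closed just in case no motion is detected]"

Let Q = "the road is closed" (T), P = "it is snowing" (F), R = "motion is detected" (F).

S1: Parsed as ¬(((¬Q ↔ ¬P) ⊕ ¬R) → (¬R → (¬P → Q)))

¬Q = ¬T = F
¬P = ¬F = T
¬Q ↔ ¬P = F ↔ T = F
¬R = ¬F = T
(¬Q ↔ ¬P) ⊕ ¬R = F ⊕ T = T
¬R = ¬F = T
¬P = ¬F = T
¬P → Q = T → T = T
¬R → (¬P → Q) = T → T = T
((¬Q ↔ ¬P) ⊕ ¬R) → (¬R → (¬P → Q)) = T → T = T
¬(((¬Q ↔ ¬P) ⊕ ¬R) → (¬R → (¬P → Q))) = ¬T = F
Hence S1 is false.

S2: Parsed as ((P → R) → Q) ⊕ ((Q ↑ P) ↔ ¬R)

P → R = F → F = T
(P → R) → Q = T → T = T
Q ↑ P = T ↑ F = T
¬R = ¬F = T
(Q ↑ P) ↔ ¬R = T ↔ T = T
((P → R) → Q) ⊕ ((Q ↑ P) ↔ ¬R) = T ⊕ T = F
Hence S2 is false.

S3: This is (R ↔ P) ↔ ¬((Q ∧ P) ⊕ (Q ↔ ¬R)).

R ↔ P = F ↔ F = T
Q ∧ P = T ∧ F = F
¬R = ¬F = T
Q ↔ ¬R = T ↔ T = T
(Q ∧ P) ⊕ (Q ↔ ¬R) = F ⊕ T = T
¬((Q ∧ P) ⊕ (Q ↔ ¬R)) = ¬T = F
(R ↔ P) ↔ ¬((Q ∧ P) ⊕ (Q ↔ ¬R)) = T ↔ F = F
Thus S3 is false.

Count: 0.

0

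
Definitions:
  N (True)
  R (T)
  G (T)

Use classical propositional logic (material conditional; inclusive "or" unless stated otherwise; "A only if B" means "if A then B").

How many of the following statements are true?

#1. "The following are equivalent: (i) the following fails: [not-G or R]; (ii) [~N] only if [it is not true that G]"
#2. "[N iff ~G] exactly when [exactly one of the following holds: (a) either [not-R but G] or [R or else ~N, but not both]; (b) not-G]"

0

#1: Parsed as ~(~G | R) <-> (~N -> ~G)

~G = ~T = F
~G | R = F | T = T
~(~G | R) = ~T = F
~N = ~T = F
~G = ~T = F
~N -> ~G = F -> F = T
~(~G | R) <-> (~N -> ~G) = F <-> T = F
So #1 is false.

#2: This is (N <-> ~G) <-> (((~R & G) | (R xor ~N)) xor ~G).

~G = ~T = F
N <-> ~G = T <-> F = F
~R = ~T = F
~R & G = F & T = F
~N = ~T = F
R xor ~N = T xor F = T
(~R & G) | (R xor ~N) = F | T = T
~G = ~T = F
((~R & G) | (R xor ~N)) xor ~G = T xor F = T
(N <-> ~G) <-> (((~R & G) | (R xor ~N)) xor ~G) = F <-> T = F
Hence #2 is false.

Count: 0.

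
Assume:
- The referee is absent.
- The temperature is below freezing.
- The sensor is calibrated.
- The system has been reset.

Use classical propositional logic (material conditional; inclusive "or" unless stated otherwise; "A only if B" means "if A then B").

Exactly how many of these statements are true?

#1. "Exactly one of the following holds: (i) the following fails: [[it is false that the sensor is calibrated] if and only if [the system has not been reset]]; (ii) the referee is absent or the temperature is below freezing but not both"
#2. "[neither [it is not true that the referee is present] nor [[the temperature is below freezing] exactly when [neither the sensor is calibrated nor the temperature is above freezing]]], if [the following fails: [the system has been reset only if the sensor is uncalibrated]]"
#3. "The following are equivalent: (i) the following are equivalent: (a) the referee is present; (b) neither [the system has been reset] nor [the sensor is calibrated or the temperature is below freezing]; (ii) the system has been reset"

1

Let U = "the sensor is calibrated" (True), Q = "the system has been reset" (True), D = "the referee is present" (False), P = "the temperature is below freezing" (True).

#1: Formalization: not (not U iff not Q) xor (not D xor P)

not U = not True = False
not Q = not True = False
not U iff not Q = False iff False = True
not (not U iff not Q) = not True = False
not D = not False = True
not D xor P = True xor True = False
not (not U iff not Q) xor (not D xor P) = False xor False = False
Thus #1 is false.

#2: This is not (Q -> not U) -> (not D nor (P iff (U nor not P))).

not U = not True = False
Q -> not U = True -> False = False
not (Q -> not U) = not False = True
not D = not False = True
not P = not True = False
U nor not P = True nor False = False
P iff (U nor not P) = True iff False = False
not D nor (P iff (U nor not P)) = True nor False = False
not (Q -> not U) -> (not D nor (P iff (U nor not P))) = True -> False = False
Hence #2 is false.

#3: This is (D iff (Q nor (U or P))) iff Q.

U or P = True or True = True
Q nor (U or P) = True nor True = False
D iff (Q nor (U or P)) = False iff False = True
(D iff (Q nor (U or P))) iff Q = True iff True = True
Thus #3 is true.

True statements: 1 (#3).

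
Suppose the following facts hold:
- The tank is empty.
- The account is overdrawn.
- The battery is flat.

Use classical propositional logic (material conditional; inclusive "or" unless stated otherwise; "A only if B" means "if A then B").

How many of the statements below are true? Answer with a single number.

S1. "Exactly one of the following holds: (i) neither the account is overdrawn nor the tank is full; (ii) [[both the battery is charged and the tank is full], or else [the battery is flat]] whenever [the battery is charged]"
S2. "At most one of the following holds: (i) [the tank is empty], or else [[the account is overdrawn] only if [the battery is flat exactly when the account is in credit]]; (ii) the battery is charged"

Let Q = "the account is overdrawn" (T), P = "the tank is full" (F), R = "the battery is charged" (F).

S1: Formalization: (Q nor P) xor (R -> ((R & P) | ~R))

Q nor P = T nor F = F
R & P = F & F = F
~R = ~F = T
(R & P) | ~R = F | T = T
R -> ((R & P) | ~R) = F -> T = T
(Q nor P) xor (R -> ((R & P) | ~R)) = F xor T = T
Hence S1 is true.

S2: In symbols: (~P | (Q -> (~R <-> ~Q))) nand R

~P = ~F = T
~R = ~F = T
~Q = ~T = F
~R <-> ~Q = T <-> F = F
Q -> (~R <-> ~Q) = T -> F = F
~P | (Q -> (~R <-> ~Q)) = T | F = T
(~P | (Q -> (~R <-> ~Q))) nand R = T nand F = T
Thus S2 is true.

True statements: 2 (S1, S2).

2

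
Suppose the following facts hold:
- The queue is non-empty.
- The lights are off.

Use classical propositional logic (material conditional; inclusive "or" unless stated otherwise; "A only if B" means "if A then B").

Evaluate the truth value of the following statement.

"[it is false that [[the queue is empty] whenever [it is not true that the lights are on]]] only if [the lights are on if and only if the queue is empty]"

Let S = "the lights are on" (False), P = "the queue is empty" (False).
Parsed as not (not S -> P) -> (S iff P)

not S = not False = True
not S -> P = True -> False = False
not (not S -> P) = not False = True
S iff P = False iff False = True
not (not S -> P) -> (S iff P) = True -> True = True

True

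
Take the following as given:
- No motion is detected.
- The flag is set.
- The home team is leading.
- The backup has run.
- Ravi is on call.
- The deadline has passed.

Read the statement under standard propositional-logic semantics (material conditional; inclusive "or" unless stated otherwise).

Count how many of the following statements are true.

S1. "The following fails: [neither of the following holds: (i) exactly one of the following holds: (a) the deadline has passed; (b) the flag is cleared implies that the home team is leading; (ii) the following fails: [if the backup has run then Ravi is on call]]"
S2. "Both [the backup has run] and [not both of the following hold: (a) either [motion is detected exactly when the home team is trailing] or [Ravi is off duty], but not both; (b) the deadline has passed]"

0

Let M = "the deadline has passed" (True), Q = "the flag is set" (True), R = "the home team is leading" (True), D = "the backup has run" (True), G = "Ravi is on call" (True), L = "motion is detected" (False).

S1: In symbols: not ((M xor (not Q -> R)) nor not (D -> G))

not Q = not True = False
not Q -> R = False -> True = True
M xor (not Q -> R) = True xor True = False
D -> G = True -> True = True
not (D -> G) = not True = False
(M xor (not Q -> R)) nor not (D -> G) = False nor False = True
not ((M xor (not Q -> R)) nor not (D -> G)) = not True = False
Thus S1 is false.

S2: In symbols: D and (((L iff not R) xor not G) nand M)

not R = not True = False
L iff not R = False iff False = True
not G = not True = False
(L iff not R) xor not G = True xor False = True
((L iff not R) xor not G) nand M = True nand True = False
D and (((L iff not R) xor not G) nand M) = True and False = False
So S2 is false.

0 of the 2 statements are true (none).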